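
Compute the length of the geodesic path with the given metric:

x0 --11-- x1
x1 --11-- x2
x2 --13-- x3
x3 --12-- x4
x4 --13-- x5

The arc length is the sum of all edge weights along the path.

Arc length = 11 + 11 + 13 + 12 + 13 = 60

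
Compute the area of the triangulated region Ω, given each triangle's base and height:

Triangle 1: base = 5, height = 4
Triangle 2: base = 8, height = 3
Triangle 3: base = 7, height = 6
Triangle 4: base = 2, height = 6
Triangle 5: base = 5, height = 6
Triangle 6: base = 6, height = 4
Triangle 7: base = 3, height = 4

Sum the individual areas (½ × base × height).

(1/2)×5×4 + (1/2)×8×3 + (1/2)×7×6 + (1/2)×2×6 + (1/2)×5×6 + (1/2)×6×4 + (1/2)×3×4 = 82.0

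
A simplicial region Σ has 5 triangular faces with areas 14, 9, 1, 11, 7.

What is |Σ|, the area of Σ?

14 + 9 + 1 + 11 + 7 = 42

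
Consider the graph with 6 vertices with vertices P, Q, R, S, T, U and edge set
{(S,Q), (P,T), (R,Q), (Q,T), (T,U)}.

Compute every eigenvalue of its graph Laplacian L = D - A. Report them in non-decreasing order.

Degrees: deg(P) = 1, deg(Q) = 3, deg(R) = 1, deg(S) = 1, deg(T) = 3, deg(U) = 1.
L = D − A with rows/columns ordered (P, Q, R, S, T, U):
  [ 1,  0,  0,  0, -1,  0]
  [ 0,  3, -1, -1, -1,  0]
  [ 0, -1,  1,  0,  0,  0]
  [ 0, -1,  0,  1,  0,  0]
  [-1, -1,  0,  0,  3, -1]
  [ 0,  0,  0,  0, -1,  1]
Characteristic polynomial: det(λI − L) = λ(λ² − 5λ + 2)(λ − 1)²(λ − 3).
Roots: λ = 0; (λ² − 5λ + 2) = 0 ⇒ λ = (5 ± √17)/2 ≈ 0.4384, 4.5616; (λ − 1) = 0 ⇒ λ = 1 (multiplicity 2); (λ − 3) = 0 ⇒ λ = 3.
(Check: the roots sum (with multiplicity) to 10, matching trace L = Σdeg = 2·5 = 10.)
Laplacian eigenvalues (increasing order): [0.0, 0.4384, 1.0, 1.0, 3.0, 4.5616]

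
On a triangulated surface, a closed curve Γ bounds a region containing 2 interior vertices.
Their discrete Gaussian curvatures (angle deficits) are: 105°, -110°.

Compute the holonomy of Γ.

Holonomy = total enclosed curvature = 105° + (-110°) = -5°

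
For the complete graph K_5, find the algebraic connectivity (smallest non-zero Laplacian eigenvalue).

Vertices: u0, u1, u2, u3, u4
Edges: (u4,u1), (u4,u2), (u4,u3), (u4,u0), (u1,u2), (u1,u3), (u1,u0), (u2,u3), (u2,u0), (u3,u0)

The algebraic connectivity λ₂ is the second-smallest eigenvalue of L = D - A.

For the complete graph K_n, L = nI − J (J = all-ones matrix). J has eigenvalues n (once, eigenvector 𝟙) and 0 (multiplicity n−1), so L has eigenvalues 0 (once) and n (multiplicity n−1). Here n = 5: eigenvalue 0 once and 5 with multiplicity 4.
Laplacian eigenvalues: [0.0, 5.0, 5.0, 5.0, 5.0]. Algebraic connectivity (smallest non-zero eigenvalue) = 5.0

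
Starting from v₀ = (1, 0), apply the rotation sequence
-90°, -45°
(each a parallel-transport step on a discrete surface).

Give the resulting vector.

Total rotation: (-90°) + (-45°) = -135°. Final vector: (-0.7071, -0.7071)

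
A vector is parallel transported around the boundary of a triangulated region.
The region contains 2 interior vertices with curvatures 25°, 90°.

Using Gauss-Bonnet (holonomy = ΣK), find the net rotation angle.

Holonomy = total enclosed curvature = 25° + 90° = 115°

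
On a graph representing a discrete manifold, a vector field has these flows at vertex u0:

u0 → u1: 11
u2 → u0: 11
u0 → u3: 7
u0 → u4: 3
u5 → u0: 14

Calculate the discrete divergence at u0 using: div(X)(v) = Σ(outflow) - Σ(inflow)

Divergence = sum of outgoing flows = 11 + (-11) + 7 + 3 + (-14) = -4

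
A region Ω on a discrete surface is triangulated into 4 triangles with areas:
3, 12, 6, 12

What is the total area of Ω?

3 + 12 + 6 + 12 = 33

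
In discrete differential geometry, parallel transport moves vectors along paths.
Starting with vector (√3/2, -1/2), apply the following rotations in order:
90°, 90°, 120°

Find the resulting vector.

Total rotation: 90° + 90° + 120° = 300° ≡ -60° (mod 360°). Final vector: (0, -1)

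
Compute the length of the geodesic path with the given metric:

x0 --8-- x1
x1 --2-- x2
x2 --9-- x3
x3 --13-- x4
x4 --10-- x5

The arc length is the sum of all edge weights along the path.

Arc length = 8 + 2 + 9 + 13 + 10 = 42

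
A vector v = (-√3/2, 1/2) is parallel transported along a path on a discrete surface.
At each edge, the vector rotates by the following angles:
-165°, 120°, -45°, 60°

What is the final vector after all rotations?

Total rotation: (-165°) + 120° + (-45°) + 60° = -30°. Final vector: (-0.5000, 0.8660)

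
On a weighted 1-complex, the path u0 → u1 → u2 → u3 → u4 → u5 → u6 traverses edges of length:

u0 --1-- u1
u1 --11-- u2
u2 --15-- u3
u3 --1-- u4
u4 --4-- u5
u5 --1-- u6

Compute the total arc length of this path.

Arc length = 1 + 11 + 15 + 1 + 4 + 1 = 33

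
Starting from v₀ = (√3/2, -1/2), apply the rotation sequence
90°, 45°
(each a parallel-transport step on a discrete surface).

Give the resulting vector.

Total rotation: 90° + 45° = 135°. Final vector: (-0.2588, 0.9659)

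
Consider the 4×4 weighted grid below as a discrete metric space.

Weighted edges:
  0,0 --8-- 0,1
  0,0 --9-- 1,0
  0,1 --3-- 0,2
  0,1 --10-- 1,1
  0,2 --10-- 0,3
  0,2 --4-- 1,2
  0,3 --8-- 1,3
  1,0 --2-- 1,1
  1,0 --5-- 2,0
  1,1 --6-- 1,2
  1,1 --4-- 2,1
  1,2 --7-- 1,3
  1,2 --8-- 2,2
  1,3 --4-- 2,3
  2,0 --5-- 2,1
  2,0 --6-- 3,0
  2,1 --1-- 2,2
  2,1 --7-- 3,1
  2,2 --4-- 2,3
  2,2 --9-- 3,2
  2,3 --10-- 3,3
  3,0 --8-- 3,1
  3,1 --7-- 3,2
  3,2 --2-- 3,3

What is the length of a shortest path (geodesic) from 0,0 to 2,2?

Shortest path: 0,0 → 1,0 → 1,1 → 2,1 → 2,2, total weight = 16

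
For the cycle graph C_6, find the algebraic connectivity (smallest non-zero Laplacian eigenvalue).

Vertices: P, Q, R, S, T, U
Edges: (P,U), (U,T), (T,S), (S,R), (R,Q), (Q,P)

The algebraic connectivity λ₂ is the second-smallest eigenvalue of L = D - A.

The cycle graph C_n has Laplacian eigenvalues λ_k = 2 − 2cos(2πk/n), k = 0, 1, …, n−1. Here n = 6:
k=0: 2 − 2cos(0) = 0.0; k=1: 2 − 2cos(π/3) = 1.0; k=2: 2 − 2cos(2π/3) = 3.0; k=3: 2 − 2cos(π) = 4.0; k=4: 2 − 2cos(4π/3) = 3.0; k=5: 2 − 2cos(5π/3) = 1.0.
Laplacian eigenvalues: [0.0, 1.0, 1.0, 3.0, 3.0, 4.0]. Algebraic connectivity (smallest non-zero eigenvalue) = 1.0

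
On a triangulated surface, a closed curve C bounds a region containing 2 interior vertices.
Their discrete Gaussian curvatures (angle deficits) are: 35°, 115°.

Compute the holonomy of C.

Holonomy = total enclosed curvature = 35° + 115° = 150°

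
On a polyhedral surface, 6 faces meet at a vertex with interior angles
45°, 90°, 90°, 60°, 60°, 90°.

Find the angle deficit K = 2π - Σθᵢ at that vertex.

Sum of angles = 435°. K = 360° - 435° = -75°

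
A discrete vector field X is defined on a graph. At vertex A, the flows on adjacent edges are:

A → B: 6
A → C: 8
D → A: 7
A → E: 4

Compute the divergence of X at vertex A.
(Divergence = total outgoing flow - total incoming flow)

Divergence = sum of outgoing flows = 6 + 8 + (-7) + 4 = 11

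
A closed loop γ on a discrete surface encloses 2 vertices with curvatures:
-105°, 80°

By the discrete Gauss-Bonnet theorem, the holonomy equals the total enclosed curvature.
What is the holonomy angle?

Holonomy = total enclosed curvature = (-105°) + 80° = -25°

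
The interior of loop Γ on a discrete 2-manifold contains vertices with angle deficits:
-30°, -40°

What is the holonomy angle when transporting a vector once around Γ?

Holonomy = total enclosed curvature = (-30°) + (-40°) = -70°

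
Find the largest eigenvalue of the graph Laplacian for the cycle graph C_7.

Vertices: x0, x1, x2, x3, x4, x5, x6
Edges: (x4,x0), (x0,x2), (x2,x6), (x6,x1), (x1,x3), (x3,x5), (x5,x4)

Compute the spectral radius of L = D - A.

The cycle graph C_n has Laplacian eigenvalues λ_k = 2 − 2cos(2πk/n), k = 0, 1, …, n−1. Here n = 7:
k=0: 2 − 2cos(0) = 0.0; k=1: 2 − 2cos(2π/7) = 0.753; k=2: 2 − 2cos(4π/7) = 2.445; k=3: 2 − 2cos(6π/7) = 3.8019; k=4: 2 − 2cos(8π/7) = 3.8019; k=5: 2 − 2cos(10π/7) = 2.445; k=6: 2 − 2cos(12π/7) = 0.753.
Laplacian eigenvalues: [0.0, 0.753, 0.753, 2.445, 2.445, 3.8019, 3.8019]. Largest eigenvalue (spectral radius) = 3.8019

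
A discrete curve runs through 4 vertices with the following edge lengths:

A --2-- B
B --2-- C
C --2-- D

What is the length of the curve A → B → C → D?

Arc length = 2 + 2 + 2 = 6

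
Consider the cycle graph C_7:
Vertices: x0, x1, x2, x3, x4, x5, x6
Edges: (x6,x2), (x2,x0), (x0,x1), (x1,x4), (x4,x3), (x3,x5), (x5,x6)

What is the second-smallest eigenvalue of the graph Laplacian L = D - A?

The cycle graph C_n has Laplacian eigenvalues λ_k = 2 − 2cos(2πk/n), k = 0, 1, …, n−1. Here n = 7:
k=0: 2 − 2cos(0) = 0.0; k=1: 2 − 2cos(2π/7) = 0.753; k=2: 2 − 2cos(4π/7) = 2.445; k=3: 2 − 2cos(6π/7) = 3.8019; k=4: 2 − 2cos(8π/7) = 3.8019; k=5: 2 − 2cos(10π/7) = 2.445; k=6: 2 − 2cos(12π/7) = 0.753.
Laplacian eigenvalues: [0.0, 0.753, 0.753, 2.445, 2.445, 3.8019, 3.8019]. Algebraic connectivity (smallest non-zero eigenvalue) = 0.753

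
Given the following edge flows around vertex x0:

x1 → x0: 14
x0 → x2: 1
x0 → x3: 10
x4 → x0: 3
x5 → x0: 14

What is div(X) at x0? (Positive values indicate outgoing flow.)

Divergence = sum of outgoing flows = (-14) + 1 + 10 + (-3) + (-14) = -20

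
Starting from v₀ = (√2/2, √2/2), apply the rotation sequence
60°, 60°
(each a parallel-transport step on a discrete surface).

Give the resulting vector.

Total rotation: 60° + 60° = 120°. Final vector: (-0.9659, 0.2588)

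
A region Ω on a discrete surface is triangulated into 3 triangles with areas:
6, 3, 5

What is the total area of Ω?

6 + 3 + 5 = 14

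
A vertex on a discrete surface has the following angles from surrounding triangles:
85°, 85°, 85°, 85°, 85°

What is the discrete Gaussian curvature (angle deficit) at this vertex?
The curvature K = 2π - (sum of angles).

Sum of angles = 425°. K = 360° - 425° = -65° = -13π/36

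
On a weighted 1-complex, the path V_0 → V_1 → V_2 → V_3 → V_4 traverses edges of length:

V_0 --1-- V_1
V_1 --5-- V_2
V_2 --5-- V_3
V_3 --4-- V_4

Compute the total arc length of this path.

Arc length = 1 + 5 + 5 + 4 = 15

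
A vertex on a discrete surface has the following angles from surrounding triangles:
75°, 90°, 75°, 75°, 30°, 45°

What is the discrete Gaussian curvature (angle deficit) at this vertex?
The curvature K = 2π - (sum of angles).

Sum of angles = 390°. K = 360° - 390° = -30° = -π/6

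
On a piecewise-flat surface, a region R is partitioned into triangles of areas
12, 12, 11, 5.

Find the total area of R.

12 + 12 + 11 + 5 = 40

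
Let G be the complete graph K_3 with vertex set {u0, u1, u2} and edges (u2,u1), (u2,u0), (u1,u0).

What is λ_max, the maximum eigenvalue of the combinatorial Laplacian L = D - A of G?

For the complete graph K_n, L = nI − J (J = all-ones matrix). J has eigenvalues n (once, eigenvector 𝟙) and 0 (multiplicity n−1), so L has eigenvalues 0 (once) and n (multiplicity n−1). Here n = 3: eigenvalue 0 once and 3 with multiplicity 2.
Laplacian eigenvalues: [0.0, 3.0, 3.0]. Largest eigenvalue (spectral radius) = 3.0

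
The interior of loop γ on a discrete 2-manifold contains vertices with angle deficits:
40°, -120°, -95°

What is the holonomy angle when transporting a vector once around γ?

Holonomy = total enclosed curvature = 40° + (-120°) + (-95°) = -175°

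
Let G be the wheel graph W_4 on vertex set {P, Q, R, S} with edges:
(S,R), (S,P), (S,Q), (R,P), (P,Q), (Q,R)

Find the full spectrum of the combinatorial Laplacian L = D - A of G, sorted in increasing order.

The wheel W_4 is the join K_1 ∨ C_3 (a hub joined to every vertex of a cycle of length 3). For a join G ∨ H (G on p vertices, H on q vertices) the Laplacian spectrum is 0, p+q, the eigenvalues of L(G) other than one 0 each shifted by +q, and the eigenvalues of L(H) other than one 0 each shifted by +p. With G = K_1 (p = 1, nothing left after dropping its 0) and H = C_3 (q = 3, eigenvalues 2 − 2cos(2πk/3), k = 0, …, 2; drop k = 0), the spectrum of W_4 is 0, 4, and 1 + (2 − 2cos(2πk/3)) = 3 − 2cos(2πk/3) for k = 1, …, 2:
k=1: 3 − 2cos(2π/3) = 4.0; k=2: 3 − 2cos(4π/3) = 4.0.
Laplacian eigenvalues (increasing order): [0.0, 4.0, 4.0, 4.0]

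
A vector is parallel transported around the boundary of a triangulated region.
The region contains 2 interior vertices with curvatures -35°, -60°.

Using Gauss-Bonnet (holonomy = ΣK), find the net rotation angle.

Holonomy = total enclosed curvature = (-35°) + (-60°) = -95°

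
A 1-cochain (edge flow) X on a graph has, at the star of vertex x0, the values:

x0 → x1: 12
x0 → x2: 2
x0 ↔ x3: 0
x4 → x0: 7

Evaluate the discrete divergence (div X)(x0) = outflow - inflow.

Divergence = sum of outgoing flows = 12 + 2 + 0 + (-7) = 7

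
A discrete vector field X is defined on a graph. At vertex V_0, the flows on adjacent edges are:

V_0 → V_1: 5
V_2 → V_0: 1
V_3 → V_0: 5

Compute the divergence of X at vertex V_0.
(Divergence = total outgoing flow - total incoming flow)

Divergence = sum of outgoing flows = 5 + (-1) + (-5) = -1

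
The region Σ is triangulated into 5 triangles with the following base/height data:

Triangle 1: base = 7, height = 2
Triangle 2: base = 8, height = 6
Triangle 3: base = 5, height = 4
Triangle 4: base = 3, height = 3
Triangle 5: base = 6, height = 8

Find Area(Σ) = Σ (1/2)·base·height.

(1/2)×7×2 + (1/2)×8×6 + (1/2)×5×4 + (1/2)×3×3 + (1/2)×6×8 = 69.5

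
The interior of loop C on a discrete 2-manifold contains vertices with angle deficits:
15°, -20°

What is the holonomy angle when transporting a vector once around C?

Holonomy = total enclosed curvature = 15° + (-20°) = -5°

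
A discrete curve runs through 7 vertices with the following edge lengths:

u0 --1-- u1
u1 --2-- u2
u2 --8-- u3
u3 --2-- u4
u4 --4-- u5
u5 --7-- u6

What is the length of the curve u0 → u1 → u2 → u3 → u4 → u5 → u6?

Arc length = 1 + 2 + 8 + 2 + 4 + 7 = 24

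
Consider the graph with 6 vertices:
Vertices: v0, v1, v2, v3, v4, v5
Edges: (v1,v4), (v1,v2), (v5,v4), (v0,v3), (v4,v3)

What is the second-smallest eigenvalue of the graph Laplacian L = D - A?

Degrees: deg(v0) = 1, deg(v1) = 2, deg(v2) = 1, deg(v3) = 2, deg(v4) = 3, deg(v5) = 1.
L = D − A with rows/columns ordered (v0, v1, v2, v3, v4, v5):
  [ 1,  0,  0, -1,  0,  0]
  [ 0,  2, -1,  0, -1,  0]
  [ 0, -1,  1,  0,  0,  0]
  [-1,  0,  0,  2, -1,  0]
  [ 0, -1,  0, -1,  3, -1]
  [ 0,  0,  0,  0, -1,  1]
Characteristic polynomial: det(λI − L) = λ(λ² − 3λ + 1)(λ² − 5λ + 3)(λ − 2).
Roots: λ = 0; (λ² − 3λ + 1) = 0 ⇒ λ = (3 ± √5)/2 ≈ 0.382, 2.618; (λ² − 5λ + 3) = 0 ⇒ λ = (5 ± √13)/2 ≈ 0.6972, 4.3028; (λ − 2) = 0 ⇒ λ = 2.
(Check: the roots sum (with multiplicity) to 10, matching trace L = Σdeg = 2·5 = 10.)
Laplacian eigenvalues: [0.0, 0.382, 0.6972, 2.0, 2.618, 4.3028]. Algebraic connectivity (smallest non-zero eigenvalue) = 0.382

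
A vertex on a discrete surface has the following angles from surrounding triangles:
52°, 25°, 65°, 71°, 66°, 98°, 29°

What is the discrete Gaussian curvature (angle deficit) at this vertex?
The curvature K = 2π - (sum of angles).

Sum of angles = 406°. K = 360° - 406° = -46° = -23π/90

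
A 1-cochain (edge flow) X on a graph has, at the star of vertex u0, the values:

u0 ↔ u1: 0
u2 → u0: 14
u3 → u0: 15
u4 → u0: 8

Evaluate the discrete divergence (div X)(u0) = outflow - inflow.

Divergence = sum of outgoing flows = 0 + (-14) + (-15) + (-8) = -37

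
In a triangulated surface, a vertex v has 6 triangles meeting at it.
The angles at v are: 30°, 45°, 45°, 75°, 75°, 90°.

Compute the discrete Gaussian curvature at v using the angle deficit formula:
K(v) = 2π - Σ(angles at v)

Sum of angles = 360°. K = 360° - 360° = 0°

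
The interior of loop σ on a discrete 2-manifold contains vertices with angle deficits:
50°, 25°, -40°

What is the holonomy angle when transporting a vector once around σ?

Holonomy = total enclosed curvature = 50° + 25° + (-40°) = 35°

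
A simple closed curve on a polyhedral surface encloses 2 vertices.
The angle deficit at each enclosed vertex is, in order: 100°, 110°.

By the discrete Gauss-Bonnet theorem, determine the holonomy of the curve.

Holonomy = total enclosed curvature = 100° + 110° = 210°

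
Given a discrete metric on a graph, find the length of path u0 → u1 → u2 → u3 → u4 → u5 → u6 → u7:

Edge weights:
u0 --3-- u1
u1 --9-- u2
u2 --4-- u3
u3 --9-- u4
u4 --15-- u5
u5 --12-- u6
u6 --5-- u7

Arc length = 3 + 9 + 4 + 9 + 15 + 12 + 5 = 57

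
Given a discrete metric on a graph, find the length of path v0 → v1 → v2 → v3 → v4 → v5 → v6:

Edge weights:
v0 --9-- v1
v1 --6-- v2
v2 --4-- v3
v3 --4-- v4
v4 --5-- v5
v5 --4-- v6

Arc length = 9 + 6 + 4 + 4 + 5 + 4 = 32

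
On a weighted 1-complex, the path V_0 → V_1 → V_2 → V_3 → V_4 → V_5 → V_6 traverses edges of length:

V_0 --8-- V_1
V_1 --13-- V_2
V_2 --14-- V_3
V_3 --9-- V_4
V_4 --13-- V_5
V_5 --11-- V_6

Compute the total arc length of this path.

Arc length = 8 + 13 + 14 + 9 + 13 + 11 = 68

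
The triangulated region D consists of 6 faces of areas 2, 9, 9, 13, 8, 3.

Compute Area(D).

2 + 9 + 9 + 13 + 8 + 3 = 44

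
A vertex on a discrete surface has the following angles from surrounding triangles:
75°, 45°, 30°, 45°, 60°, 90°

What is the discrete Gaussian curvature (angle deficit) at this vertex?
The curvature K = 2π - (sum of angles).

Sum of angles = 345°. K = 360° - 345° = 15°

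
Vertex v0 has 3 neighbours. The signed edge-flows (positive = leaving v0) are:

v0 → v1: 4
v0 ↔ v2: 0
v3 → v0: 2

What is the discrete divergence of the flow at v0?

Divergence = sum of outgoing flows = 4 + 0 + (-2) = 2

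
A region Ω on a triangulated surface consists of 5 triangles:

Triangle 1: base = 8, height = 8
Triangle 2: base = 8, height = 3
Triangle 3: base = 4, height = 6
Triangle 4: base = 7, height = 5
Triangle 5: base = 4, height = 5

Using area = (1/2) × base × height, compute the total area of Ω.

(1/2)×8×8 + (1/2)×8×3 + (1/2)×4×6 + (1/2)×7×5 + (1/2)×4×5 = 83.5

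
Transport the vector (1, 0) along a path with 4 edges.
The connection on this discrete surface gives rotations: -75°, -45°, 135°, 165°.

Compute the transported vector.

Total rotation: (-75°) + (-45°) + 135° + 165° = 180°. Final vector: (-1, 0)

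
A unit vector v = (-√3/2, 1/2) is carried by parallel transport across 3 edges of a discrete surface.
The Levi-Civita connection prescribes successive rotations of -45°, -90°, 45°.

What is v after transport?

Total rotation: (-45°) + (-90°) + 45° = -90°. Final vector: (0.5000, 0.8660)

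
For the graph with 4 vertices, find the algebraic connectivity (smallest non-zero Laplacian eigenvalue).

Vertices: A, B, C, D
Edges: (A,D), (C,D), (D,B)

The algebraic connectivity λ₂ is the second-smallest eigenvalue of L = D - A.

Degrees: deg(A) = 1, deg(B) = 1, deg(C) = 1, deg(D) = 3.
L = D − A with rows/columns ordered (A, B, C, D):
  [ 1,  0,  0, -1]
  [ 0,  1,  0, -1]
  [ 0,  0,  1, -1]
  [-1, -1, -1,  3]
Characteristic polynomial: det(λI − L) = λ(λ − 1)²(λ − 4).
Roots: λ = 0; (λ − 1) = 0 ⇒ λ = 1 (multiplicity 2); (λ − 4) = 0 ⇒ λ = 4.
(Check: the roots sum (with multiplicity) to 6, matching trace L = Σdeg = 2·3 = 6.)
Laplacian eigenvalues: [0.0, 1.0, 1.0, 4.0]. Algebraic connectivity (smallest non-zero eigenvalue) = 1.0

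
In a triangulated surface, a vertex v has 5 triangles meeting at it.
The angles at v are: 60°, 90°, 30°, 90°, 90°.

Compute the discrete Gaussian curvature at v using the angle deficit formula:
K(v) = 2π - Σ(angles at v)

Sum of angles = 360°. K = 360° - 360° = 0°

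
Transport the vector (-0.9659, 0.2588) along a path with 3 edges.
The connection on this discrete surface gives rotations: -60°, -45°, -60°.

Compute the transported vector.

Total rotation: (-60°) + (-45°) + (-60°) = -165°. Final vector: (1, 0)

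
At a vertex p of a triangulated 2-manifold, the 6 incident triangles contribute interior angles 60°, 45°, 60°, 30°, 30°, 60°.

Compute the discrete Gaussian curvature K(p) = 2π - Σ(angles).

Sum of angles = 285°. K = 360° - 285° = 75°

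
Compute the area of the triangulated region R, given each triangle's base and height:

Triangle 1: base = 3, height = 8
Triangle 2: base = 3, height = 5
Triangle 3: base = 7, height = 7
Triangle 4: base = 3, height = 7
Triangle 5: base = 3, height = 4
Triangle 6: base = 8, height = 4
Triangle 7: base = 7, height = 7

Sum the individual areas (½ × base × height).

(1/2)×3×8 + (1/2)×3×5 + (1/2)×7×7 + (1/2)×3×7 + (1/2)×3×4 + (1/2)×8×4 + (1/2)×7×7 = 101.0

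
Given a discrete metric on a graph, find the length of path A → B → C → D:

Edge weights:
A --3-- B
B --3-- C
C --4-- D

Arc length = 3 + 3 + 4 = 10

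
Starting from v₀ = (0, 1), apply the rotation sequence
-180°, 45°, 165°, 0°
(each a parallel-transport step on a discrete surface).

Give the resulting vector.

Total rotation: (-180°) + 45° + 165° + 0° = 30°. Final vector: (-0.5000, 0.8660)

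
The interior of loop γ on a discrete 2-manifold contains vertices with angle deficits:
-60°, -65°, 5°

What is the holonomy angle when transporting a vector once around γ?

Holonomy = total enclosed curvature = (-60°) + (-65°) + 5° = -120°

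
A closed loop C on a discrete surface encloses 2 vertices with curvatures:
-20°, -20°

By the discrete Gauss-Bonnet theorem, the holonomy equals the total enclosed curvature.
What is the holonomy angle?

Holonomy = total enclosed curvature = (-20°) + (-20°) = -40°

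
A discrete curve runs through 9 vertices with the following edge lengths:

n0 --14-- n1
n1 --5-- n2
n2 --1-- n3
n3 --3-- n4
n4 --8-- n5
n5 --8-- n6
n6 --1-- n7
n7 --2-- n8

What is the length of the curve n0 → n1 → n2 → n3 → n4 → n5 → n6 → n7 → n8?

Arc length = 14 + 5 + 1 + 3 + 8 + 8 + 1 + 2 = 42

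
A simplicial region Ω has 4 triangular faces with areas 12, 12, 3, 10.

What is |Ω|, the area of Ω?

12 + 12 + 3 + 10 = 37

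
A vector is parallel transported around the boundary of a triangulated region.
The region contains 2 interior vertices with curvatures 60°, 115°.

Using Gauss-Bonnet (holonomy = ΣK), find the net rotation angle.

Holonomy = total enclosed curvature = 60° + 115° = 175°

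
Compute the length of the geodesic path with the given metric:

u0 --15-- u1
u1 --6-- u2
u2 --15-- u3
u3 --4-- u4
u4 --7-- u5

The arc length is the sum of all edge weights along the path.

Arc length = 15 + 6 + 15 + 4 + 7 = 47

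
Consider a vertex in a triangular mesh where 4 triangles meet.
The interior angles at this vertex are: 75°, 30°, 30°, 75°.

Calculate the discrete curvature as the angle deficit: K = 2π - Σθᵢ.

Sum of angles = 210°. K = 360° - 210° = 150°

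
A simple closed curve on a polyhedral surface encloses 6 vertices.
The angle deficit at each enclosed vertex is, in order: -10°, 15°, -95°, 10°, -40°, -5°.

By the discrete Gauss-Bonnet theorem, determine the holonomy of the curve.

Holonomy = total enclosed curvature = (-10°) + 15° + (-95°) + 10° + (-40°) + (-5°) = -125°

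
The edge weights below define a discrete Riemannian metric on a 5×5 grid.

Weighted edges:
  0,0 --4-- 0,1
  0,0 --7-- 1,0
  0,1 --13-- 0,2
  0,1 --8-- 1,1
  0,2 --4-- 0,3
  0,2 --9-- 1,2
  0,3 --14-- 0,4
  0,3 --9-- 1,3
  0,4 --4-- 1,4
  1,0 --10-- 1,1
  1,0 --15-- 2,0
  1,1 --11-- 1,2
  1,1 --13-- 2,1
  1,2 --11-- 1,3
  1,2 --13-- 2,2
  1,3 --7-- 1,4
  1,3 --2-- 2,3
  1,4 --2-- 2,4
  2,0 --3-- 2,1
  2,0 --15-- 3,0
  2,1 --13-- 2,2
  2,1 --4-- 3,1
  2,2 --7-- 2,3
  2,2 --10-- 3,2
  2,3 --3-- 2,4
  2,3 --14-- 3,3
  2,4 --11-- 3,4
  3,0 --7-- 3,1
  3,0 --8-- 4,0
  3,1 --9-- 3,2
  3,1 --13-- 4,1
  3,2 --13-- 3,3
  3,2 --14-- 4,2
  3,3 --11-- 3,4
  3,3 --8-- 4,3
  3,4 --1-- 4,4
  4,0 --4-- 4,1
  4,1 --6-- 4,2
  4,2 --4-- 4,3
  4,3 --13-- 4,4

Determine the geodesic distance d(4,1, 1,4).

Shortest path: 4,1 → 4,2 → 4,3 → 4,4 → 3,4 → 2,4 → 1,4, total weight = 37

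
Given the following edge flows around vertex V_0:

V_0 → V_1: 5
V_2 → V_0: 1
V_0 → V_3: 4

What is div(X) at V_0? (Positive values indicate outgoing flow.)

Divergence = sum of outgoing flows = 5 + (-1) + 4 = 8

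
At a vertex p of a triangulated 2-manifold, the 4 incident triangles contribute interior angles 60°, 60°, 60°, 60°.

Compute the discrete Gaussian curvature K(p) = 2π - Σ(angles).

Sum of angles = 240°. K = 360° - 240° = 120° = 2π/3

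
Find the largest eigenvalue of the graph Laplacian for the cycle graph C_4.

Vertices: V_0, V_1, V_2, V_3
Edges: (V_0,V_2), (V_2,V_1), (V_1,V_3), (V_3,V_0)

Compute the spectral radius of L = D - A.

The cycle graph C_n has Laplacian eigenvalues λ_k = 2 − 2cos(2πk/n), k = 0, 1, …, n−1. Here n = 4:
k=0: 2 − 2cos(0) = 0.0; k=1: 2 − 2cos(π/2) = 2.0; k=2: 2 − 2cos(π) = 4.0; k=3: 2 − 2cos(3π/2) = 2.0.
Laplacian eigenvalues: [0.0, 2.0, 2.0, 4.0]. Largest eigenvalue (spectral radius) = 4.0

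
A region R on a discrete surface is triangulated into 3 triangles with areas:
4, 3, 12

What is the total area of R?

4 + 3 + 12 = 19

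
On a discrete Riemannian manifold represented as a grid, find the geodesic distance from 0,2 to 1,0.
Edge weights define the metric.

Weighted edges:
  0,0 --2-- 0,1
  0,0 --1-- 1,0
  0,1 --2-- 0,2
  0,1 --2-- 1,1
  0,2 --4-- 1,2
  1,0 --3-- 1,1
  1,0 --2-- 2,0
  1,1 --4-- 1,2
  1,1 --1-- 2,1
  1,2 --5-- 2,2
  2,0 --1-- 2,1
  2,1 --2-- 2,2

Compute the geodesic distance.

Shortest path: 0,2 → 0,1 → 0,0 → 1,0, total weight = 5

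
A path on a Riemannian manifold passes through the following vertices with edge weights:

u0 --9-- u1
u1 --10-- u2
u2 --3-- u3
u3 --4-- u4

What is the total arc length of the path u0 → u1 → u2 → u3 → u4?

Arc length = 9 + 10 + 3 + 4 = 26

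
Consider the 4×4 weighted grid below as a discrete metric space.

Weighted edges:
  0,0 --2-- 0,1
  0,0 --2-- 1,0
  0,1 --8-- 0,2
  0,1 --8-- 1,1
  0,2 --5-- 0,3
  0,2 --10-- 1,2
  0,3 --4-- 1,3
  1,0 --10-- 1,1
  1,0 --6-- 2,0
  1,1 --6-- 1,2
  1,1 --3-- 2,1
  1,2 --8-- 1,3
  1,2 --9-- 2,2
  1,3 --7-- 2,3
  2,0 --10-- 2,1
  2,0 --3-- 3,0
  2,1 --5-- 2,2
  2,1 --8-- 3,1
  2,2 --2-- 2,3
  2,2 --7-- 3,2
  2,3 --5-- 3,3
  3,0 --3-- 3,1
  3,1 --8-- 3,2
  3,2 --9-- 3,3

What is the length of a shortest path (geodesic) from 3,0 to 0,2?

Shortest path: 3,0 → 2,0 → 1,0 → 0,0 → 0,1 → 0,2, total weight = 21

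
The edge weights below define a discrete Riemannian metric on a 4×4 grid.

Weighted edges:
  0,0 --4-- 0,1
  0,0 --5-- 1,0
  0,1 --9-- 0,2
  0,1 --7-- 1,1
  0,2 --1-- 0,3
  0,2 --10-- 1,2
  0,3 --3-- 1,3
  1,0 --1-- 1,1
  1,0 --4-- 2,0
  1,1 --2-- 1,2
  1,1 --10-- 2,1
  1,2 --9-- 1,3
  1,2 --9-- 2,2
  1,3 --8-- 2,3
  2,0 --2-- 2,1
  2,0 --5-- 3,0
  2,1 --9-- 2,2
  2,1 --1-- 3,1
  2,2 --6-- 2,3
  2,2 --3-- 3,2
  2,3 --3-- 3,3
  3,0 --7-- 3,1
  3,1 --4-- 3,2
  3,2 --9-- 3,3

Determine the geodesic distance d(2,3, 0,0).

Shortest path: 2,3 → 2,2 → 1,2 → 1,1 → 1,0 → 0,0, total weight = 23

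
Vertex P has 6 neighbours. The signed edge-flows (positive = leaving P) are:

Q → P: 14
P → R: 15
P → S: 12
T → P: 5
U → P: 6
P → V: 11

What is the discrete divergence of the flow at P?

Divergence = sum of outgoing flows = (-14) + 15 + 12 + (-5) + (-6) + 11 = 13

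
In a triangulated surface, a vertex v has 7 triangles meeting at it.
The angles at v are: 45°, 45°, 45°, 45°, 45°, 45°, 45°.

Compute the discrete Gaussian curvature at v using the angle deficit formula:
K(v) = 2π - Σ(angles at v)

Sum of angles = 315°. K = 360° - 315° = 45° = π/4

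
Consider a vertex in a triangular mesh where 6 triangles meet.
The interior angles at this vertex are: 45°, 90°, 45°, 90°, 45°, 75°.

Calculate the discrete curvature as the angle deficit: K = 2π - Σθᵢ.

Sum of angles = 390°. K = 360° - 390° = -30°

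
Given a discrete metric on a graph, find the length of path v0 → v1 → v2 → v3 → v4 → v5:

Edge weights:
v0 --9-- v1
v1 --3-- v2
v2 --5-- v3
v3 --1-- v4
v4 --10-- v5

Arc length = 9 + 3 + 5 + 1 + 10 = 28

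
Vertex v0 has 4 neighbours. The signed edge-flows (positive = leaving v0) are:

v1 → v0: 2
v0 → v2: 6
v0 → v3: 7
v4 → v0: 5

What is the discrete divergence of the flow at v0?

Divergence = sum of outgoing flows = (-2) + 6 + 7 + (-5) = 6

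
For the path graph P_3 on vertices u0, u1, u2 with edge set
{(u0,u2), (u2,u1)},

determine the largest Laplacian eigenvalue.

The path graph P_n has Laplacian eigenvalues λ_k = 2 − 2cos(kπ/n), k = 0, 1, …, n−1. Here n = 3:
k=0: 2 − 2cos(0) = 0.0; k=1: 2 − 2cos(π/3) = 1.0; k=2: 2 − 2cos(2π/3) = 3.0.
Laplacian eigenvalues: [0.0, 1.0, 3.0]. Largest eigenvalue (spectral radius) = 3.0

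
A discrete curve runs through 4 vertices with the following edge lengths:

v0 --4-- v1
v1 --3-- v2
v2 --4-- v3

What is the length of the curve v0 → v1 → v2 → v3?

Arc length = 4 + 3 + 4 = 11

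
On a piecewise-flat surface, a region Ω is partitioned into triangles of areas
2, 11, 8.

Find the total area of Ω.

2 + 11 + 8 = 21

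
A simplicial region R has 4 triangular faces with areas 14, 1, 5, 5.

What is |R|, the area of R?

14 + 1 + 5 + 5 = 25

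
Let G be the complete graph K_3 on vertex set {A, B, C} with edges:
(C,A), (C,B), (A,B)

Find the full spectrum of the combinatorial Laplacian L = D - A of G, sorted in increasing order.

For the complete graph K_n, L = nI − J (J = all-ones matrix). J has eigenvalues n (once, eigenvector 𝟙) and 0 (multiplicity n−1), so L has eigenvalues 0 (once) and n (multiplicity n−1). Here n = 3: eigenvalue 0 once and 3 with multiplicity 2.
Laplacian eigenvalues (increasing order): [0.0, 3.0, 3.0]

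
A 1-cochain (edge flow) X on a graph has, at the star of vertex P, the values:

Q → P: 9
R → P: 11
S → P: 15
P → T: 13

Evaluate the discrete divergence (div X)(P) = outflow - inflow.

Divergence = sum of outgoing flows = (-9) + (-11) + (-15) + 13 = -22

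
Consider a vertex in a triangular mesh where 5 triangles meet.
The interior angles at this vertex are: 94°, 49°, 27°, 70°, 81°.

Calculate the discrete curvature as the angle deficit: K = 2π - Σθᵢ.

Sum of angles = 321°. K = 360° - 321° = 39° = 13π/60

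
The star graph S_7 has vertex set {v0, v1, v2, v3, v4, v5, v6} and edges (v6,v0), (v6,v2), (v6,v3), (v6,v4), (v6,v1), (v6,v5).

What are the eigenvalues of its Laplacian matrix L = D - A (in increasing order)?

The star S_7 is the complete bipartite graph K_{1,6} (one hub of degree 6, 6 leaves of degree 1). The Laplacian spectrum of K_{p,q} is 0, p (multiplicity q−1), q (multiplicity p−1), p+q. With p = 1, q = 6: 0 once, 1 with multiplicity 5, and 7 once. (Check: trace L = sum of degrees = 12 = 5·1 + 7.)
Laplacian eigenvalues (increasing order): [0.0, 1.0, 1.0, 1.0, 1.0, 1.0, 7.0]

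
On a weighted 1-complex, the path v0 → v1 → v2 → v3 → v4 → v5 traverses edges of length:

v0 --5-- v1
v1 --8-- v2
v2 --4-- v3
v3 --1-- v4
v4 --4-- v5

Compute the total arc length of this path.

Arc length = 5 + 8 + 4 + 1 + 4 = 22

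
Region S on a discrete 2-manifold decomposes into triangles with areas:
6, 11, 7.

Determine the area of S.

6 + 11 + 7 = 24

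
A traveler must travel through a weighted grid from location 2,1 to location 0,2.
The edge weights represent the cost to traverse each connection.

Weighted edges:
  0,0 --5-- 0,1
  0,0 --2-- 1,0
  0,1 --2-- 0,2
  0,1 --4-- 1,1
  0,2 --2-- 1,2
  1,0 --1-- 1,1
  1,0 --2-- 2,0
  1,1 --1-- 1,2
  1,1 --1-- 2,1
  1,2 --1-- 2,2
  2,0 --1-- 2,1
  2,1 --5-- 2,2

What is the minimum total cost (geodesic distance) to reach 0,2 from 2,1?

Shortest path: 2,1 → 1,1 → 1,2 → 0,2, total weight = 4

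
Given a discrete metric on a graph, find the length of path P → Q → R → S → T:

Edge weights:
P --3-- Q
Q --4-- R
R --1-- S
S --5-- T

Arc length = 3 + 4 + 1 + 5 = 13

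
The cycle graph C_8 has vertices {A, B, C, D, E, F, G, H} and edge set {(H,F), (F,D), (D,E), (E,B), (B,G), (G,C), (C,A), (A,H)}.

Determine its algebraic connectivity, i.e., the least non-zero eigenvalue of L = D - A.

The cycle graph C_n has Laplacian eigenvalues λ_k = 2 − 2cos(2πk/n), k = 0, 1, …, n−1. Here n = 8:
k=0: 2 − 2cos(0) = 0.0; k=1: 2 − 2cos(π/4) = 0.5858; k=2: 2 − 2cos(π/2) = 2.0; k=3: 2 − 2cos(3π/4) = 3.4142; k=4: 2 − 2cos(π) = 4.0; k=5: 2 − 2cos(5π/4) = 3.4142; k=6: 2 − 2cos(3π/2) = 2.0; k=7: 2 − 2cos(7π/4) = 0.5858.
Laplacian eigenvalues: [0.0, 0.5858, 0.5858, 2.0, 2.0, 3.4142, 3.4142, 4.0]. Algebraic connectivity (smallest non-zero eigenvalue) = 0.5858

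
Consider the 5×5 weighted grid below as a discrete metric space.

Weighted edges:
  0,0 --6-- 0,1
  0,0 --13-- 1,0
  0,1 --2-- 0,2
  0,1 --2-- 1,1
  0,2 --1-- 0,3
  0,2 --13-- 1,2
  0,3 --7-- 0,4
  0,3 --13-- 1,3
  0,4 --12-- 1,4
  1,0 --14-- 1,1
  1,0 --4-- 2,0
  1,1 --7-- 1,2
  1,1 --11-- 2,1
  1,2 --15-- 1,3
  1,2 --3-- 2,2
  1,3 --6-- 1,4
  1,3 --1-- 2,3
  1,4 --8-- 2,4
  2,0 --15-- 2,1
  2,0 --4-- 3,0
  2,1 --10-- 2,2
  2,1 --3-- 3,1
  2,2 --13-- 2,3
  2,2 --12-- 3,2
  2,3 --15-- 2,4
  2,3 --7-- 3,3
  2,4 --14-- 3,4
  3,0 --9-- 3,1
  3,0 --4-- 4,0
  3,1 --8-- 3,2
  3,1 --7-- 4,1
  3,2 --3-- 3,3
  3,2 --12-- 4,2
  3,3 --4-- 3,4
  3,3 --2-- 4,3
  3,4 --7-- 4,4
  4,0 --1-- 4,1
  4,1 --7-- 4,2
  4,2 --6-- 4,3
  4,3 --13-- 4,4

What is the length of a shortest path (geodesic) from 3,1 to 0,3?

Shortest path: 3,1 → 2,1 → 1,1 → 0,1 → 0,2 → 0,3, total weight = 19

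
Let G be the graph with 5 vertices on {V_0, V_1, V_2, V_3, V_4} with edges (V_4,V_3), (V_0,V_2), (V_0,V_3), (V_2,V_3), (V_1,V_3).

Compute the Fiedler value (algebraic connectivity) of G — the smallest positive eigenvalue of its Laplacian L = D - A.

Degrees: deg(V_0) = 2, deg(V_1) = 1, deg(V_2) = 2, deg(V_3) = 4, deg(V_4) = 1.
L = D − A with rows/columns ordered (V_0, V_1, V_2, V_3, V_4):
  [ 2,  0, -1, -1,  0]
  [ 0,  1,  0, -1,  0]
  [-1,  0,  2, -1,  0]
  [-1, -1, -1,  4, -1]
  [ 0,  0,  0, -1,  1]
Characteristic polynomial: det(λI − L) = λ(λ − 1)²(λ − 3)(λ − 5).
Roots: λ = 0; (λ − 1) = 0 ⇒ λ = 1 (multiplicity 2); (λ − 3) = 0 ⇒ λ = 3; (λ − 5) = 0 ⇒ λ = 5.
(Check: the roots sum (with multiplicity) to 10, matching trace L = Σdeg = 2·5 = 10.)
Laplacian eigenvalues: [0.0, 1.0, 1.0, 3.0, 5.0]. Algebraic connectivity (smallest non-zero eigenvalue) = 1.0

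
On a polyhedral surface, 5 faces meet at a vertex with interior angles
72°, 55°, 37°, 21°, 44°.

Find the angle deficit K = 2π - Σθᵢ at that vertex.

Sum of angles = 229°. K = 360° - 229° = 131° = 131π/180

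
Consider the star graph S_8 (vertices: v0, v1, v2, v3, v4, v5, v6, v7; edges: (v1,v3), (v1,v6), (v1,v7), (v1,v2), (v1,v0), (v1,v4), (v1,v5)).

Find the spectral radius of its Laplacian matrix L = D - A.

The star S_8 is the complete bipartite graph K_{1,7} (one hub of degree 7, 7 leaves of degree 1). The Laplacian spectrum of K_{p,q} is 0, p (multiplicity q−1), q (multiplicity p−1), p+q. With p = 1, q = 7: 0 once, 1 with multiplicity 6, and 8 once. (Check: trace L = sum of degrees = 14 = 6·1 + 8.)
Laplacian eigenvalues: [0.0, 1.0, 1.0, 1.0, 1.0, 1.0, 1.0, 8.0]. Largest eigenvalue (spectral radius) = 8.0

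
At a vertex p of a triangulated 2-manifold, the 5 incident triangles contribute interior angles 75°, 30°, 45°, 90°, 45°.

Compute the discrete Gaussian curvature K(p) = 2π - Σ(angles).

Sum of angles = 285°. K = 360° - 285° = 75° = 5π/12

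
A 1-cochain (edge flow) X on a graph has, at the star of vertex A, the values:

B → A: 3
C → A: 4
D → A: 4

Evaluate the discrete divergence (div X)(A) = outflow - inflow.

Divergence = sum of outgoing flows = (-3) + (-4) + (-4) = -11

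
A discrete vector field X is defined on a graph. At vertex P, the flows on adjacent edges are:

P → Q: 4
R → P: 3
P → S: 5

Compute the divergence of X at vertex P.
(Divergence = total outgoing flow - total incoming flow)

Divergence = sum of outgoing flows = 4 + (-3) + 5 = 6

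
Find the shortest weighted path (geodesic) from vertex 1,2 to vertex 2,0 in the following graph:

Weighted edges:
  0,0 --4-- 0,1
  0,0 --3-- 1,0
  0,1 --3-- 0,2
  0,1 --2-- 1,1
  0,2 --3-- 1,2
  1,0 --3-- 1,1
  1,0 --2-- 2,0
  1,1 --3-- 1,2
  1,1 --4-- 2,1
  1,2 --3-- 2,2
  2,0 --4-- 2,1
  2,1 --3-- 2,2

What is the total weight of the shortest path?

Shortest path: 1,2 → 1,1 → 1,0 → 2,0, total weight = 8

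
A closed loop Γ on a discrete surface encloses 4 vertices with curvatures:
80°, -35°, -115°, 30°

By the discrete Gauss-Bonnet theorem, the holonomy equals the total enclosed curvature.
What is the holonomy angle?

Holonomy = total enclosed curvature = 80° + (-35°) + (-115°) + 30° = -40°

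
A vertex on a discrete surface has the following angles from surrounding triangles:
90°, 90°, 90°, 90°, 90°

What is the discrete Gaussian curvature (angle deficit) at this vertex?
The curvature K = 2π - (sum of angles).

Sum of angles = 450°. K = 360° - 450° = -90°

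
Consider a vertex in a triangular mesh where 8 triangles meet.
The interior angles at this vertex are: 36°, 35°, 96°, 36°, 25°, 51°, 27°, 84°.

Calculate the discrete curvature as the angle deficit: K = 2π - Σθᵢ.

Sum of angles = 390°. K = 360° - 390° = -30° = -π/6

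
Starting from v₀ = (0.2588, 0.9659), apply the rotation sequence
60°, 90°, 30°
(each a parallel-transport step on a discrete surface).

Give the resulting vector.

Total rotation: 60° + 90° + 30° = 180°. Final vector: (-0.2588, -0.9659)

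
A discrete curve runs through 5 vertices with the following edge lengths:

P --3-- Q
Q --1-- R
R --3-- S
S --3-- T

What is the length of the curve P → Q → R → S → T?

Arc length = 3 + 1 + 3 + 3 = 10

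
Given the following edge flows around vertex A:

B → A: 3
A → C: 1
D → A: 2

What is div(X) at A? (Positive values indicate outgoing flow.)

Divergence = sum of outgoing flows = (-3) + 1 + (-2) = -4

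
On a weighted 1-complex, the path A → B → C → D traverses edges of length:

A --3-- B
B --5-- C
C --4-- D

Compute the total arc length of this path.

Arc length = 3 + 5 + 4 = 12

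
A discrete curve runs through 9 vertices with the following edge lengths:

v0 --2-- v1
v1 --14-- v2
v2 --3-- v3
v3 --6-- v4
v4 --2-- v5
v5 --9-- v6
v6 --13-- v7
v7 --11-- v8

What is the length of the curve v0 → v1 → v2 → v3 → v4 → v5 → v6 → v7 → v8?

Arc length = 2 + 14 + 3 + 6 + 2 + 9 + 13 + 11 = 60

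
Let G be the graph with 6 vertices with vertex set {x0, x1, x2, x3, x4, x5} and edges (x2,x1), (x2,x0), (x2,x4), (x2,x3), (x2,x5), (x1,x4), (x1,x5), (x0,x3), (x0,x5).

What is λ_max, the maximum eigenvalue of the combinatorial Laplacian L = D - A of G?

Degrees: deg(x0) = 3, deg(x1) = 3, deg(x2) = 5, deg(x3) = 2, deg(x4) = 2, deg(x5) = 3.
L = D − A with rows/columns ordered (x0, x1, x2, x3, x4, x5):
  [ 3,  0, -1, -1,  0, -1]
  [ 0,  3, -1,  0, -1, -1]
  [-1, -1,  5, -1, -1, -1]
  [-1,  0, -1,  2,  0,  0]
  [ 0, -1, -1,  0,  2,  0]
  [-1, -1, -1,  0,  0,  3]
Characteristic polynomial: det(λI − L) = λ(λ² − 5λ + 5)(λ² − 7λ + 11)(λ − 6).
Roots: λ = 0; (λ² − 5λ + 5) = 0 ⇒ λ = (5 ± √5)/2 ≈ 1.382, 3.618; (λ² − 7λ + 11) = 0 ⇒ λ = (7 ± √5)/2 ≈ 2.382, 4.618; (λ − 6) = 0 ⇒ λ = 6.
(Check: the roots sum (with multiplicity) to 18, matching trace L = Σdeg = 2·9 = 18.)
Laplacian eigenvalues: [0.0, 1.382, 2.382, 3.618, 4.618, 6.0]. Largest eigenvalue (spectral radius) = 6.0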